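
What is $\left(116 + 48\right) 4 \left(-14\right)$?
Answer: $-9184$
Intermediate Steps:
$\left(116 + 48\right) 4 \left(-14\right) = 164 \left(-56\right) = -9184$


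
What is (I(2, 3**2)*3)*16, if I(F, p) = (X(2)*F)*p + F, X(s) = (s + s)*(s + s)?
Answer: 13920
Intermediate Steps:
X(s) = 4*s**2 (X(s) = (2*s)*(2*s) = 4*s**2)
I(F, p) = F + 16*F*p (I(F, p) = ((4*2**2)*F)*p + F = ((4*4)*F)*p + F = (16*F)*p + F = 16*F*p + F = F + 16*F*p)
(I(2, 3**2)*3)*16 = ((2*(1 + 16*3**2))*3)*16 = ((2*(1 + 16*9))*3)*16 = ((2*(1 + 144))*3)*16 = ((2*145)*3)*16 = (290*3)*16 = 870*16 = 13920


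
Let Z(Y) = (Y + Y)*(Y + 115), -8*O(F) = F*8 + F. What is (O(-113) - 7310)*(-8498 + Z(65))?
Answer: -428156813/4 ≈ -1.0704e+8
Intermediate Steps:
O(F) = -9*F/8 (O(F) = -(F*8 + F)/8 = -(8*F + F)/8 = -9*F/8)
Z(Y) = 2*Y*(115 + Y) (Z(Y) = (2*Y)*(115 + Y) = 2*Y*(115 + Y))
(O(-113) - 7310)*(-8498 + Z(65)) = (-9/8*(-113) - 7310)*(-8498 + 2*65*(115 + 65)) = (1017/8 - 7310)*(-8498 + 2*65*180) = -57463*(-8498 + 23400)/8 = -57463/8*14902 = -428156813/4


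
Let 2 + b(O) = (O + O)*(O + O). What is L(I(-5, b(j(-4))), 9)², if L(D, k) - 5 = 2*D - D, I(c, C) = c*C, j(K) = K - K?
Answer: 225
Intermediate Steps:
j(K) = 0
b(O) = -2 + 4*O² (b(O) = -2 + (O + O)*(O + O) = -2 + (2*O)*(2*O) = -2 + 4*O²)
I(c, C) = C*c
L(D, k) = 5 + D (L(D, k) = 5 + (2*D - D) = 5 + D)
L(I(-5, b(j(-4))), 9)² = (5 + (-2 + 4*0²)*(-5))² = (5 + (-2 + 4*0)*(-5))² = (5 + (-2 + 0)*(-5))² = (5 - 2*(-5))² = (5 + 10)² = 15² = 225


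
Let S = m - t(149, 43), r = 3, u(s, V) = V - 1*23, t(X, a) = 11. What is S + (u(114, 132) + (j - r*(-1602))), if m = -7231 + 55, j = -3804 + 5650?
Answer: -426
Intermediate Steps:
u(s, V) = -23 + V (u(s, V) = V - 23 = -23 + V)
j = 1846
m = -7176
S = -7187 (S = -7176 - 1*11 = -7176 - 11 = -7187)
S + (u(114, 132) + (j - r*(-1602))) = -7187 + ((-23 + 132) + (1846 - 3*(-1602))) = -7187 + (109 + (1846 - 1*(-4806))) = -7187 + (109 + (1846 + 4806)) = -7187 + (109 + 6652) = -7187 + 6761 = -426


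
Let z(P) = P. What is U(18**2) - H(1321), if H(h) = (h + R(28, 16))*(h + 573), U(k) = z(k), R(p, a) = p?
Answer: -2554682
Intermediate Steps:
U(k) = k
H(h) = (28 + h)*(573 + h) (H(h) = (h + 28)*(h + 573) = (28 + h)*(573 + h))
U(18**2) - H(1321) = 18**2 - (16044 + 1321**2 + 601*1321) = 324 - (16044 + 1745041 + 793921) = 324 - 1*2555006 = 324 - 2555006 = -2554682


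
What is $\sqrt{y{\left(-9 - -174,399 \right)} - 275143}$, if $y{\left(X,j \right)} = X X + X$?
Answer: $i \sqrt{247753} \approx 497.75 i$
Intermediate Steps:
$y{\left(X,j \right)} = X + X^{2}$ ($y{\left(X,j \right)} = X^{2} + X = X + X^{2}$)
$\sqrt{y{\left(-9 - -174,399 \right)} - 275143} = \sqrt{\left(-9 - -174\right) \left(1 - -165\right) - 275143} = \sqrt{\left(-9 + 174\right) \left(1 + \left(-9 + 174\right)\right) - 275143} = \sqrt{165 \left(1 + 165\right) - 275143} = \sqrt{165 \cdot 166 - 275143} = \sqrt{27390 - 275143} = \sqrt{-247753} = i \sqrt{247753}$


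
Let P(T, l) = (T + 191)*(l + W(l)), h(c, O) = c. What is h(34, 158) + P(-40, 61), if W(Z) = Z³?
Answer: 34283376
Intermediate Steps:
P(T, l) = (191 + T)*(l + l³) (P(T, l) = (T + 191)*(l + l³) = (191 + T)*(l + l³))
h(34, 158) + P(-40, 61) = 34 + 61*(191 - 40 + 191*61² - 40*61²) = 34 + 61*(191 - 40 + 191*3721 - 40*3721) = 34 + 61*(191 - 40 + 710711 - 148840) = 34 + 61*562022 = 34 + 34283342 = 34283376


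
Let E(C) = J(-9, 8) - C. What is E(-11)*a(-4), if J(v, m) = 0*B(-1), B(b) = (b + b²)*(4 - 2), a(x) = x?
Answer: -44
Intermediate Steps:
B(b) = 2*b + 2*b² (B(b) = (b + b²)*2 = 2*b + 2*b²)
J(v, m) = 0 (J(v, m) = 0*(2*(-1)*(1 - 1)) = 0*(2*(-1)*0) = 0*0 = 0)
E(C) = -C (E(C) = 0 - C = -C)
E(-11)*a(-4) = -1*(-11)*(-4) = 11*(-4) = -44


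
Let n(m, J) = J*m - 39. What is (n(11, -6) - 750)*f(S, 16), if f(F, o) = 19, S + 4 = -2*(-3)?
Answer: -16245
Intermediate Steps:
S = 2 (S = -4 - 2*(-3) = -4 + 6 = 2)
n(m, J) = -39 + J*m
(n(11, -6) - 750)*f(S, 16) = ((-39 - 6*11) - 750)*19 = ((-39 - 66) - 750)*19 = (-105 - 750)*19 = -855*19 = -16245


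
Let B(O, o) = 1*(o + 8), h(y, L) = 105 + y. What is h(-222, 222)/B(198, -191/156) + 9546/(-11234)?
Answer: -107566545/5937169 ≈ -18.117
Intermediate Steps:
B(O, o) = 8 + o (B(O, o) = 1*(8 + o) = 8 + o)
h(-222, 222)/B(198, -191/156) + 9546/(-11234) = (105 - 222)/(8 - 191/156) + 9546/(-11234) = -117/(8 - 191*1/156) + 9546*(-1/11234) = -117/(8 - 191/156) - 4773/5617 = -117/1057/156 - 4773/5617 = -117*156/1057 - 4773/5617 = -18252/1057 - 4773/5617 = -107566545/5937169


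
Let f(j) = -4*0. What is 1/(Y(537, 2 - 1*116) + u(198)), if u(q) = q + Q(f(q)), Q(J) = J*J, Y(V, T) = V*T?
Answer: -1/61020 ≈ -1.6388e-5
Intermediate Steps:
Y(V, T) = T*V
f(j) = 0
Q(J) = J**2
u(q) = q (u(q) = q + 0**2 = q + 0 = q)
1/(Y(537, 2 - 1*116) + u(198)) = 1/((2 - 1*116)*537 + 198) = 1/((2 - 116)*537 + 198) = 1/(-114*537 + 198) = 1/(-61218 + 198) = 1/(-61020) = -1/61020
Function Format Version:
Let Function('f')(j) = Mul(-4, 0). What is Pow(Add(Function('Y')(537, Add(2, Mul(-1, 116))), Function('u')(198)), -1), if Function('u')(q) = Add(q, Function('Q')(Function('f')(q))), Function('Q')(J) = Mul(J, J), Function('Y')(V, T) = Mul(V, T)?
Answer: Rational(-1, 61020) ≈ -1.6388e-5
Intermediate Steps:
Function('Y')(V, T) = Mul(T, V)
Function('f')(j) = 0
Function('Q')(J) = Pow(J, 2)
Function('u')(q) = q (Function('u')(q) = Add(q, Pow(0, 2)) = Add(q, 0) = q)
Pow(Add(Function('Y')(537, Add(2, Mul(-1, 116))), Function('u')(198)), -1) = Pow(Add(Mul(Add(2, Mul(-1, 116)), 537), 198), -1) = Pow(Add(Mul(Add(2, -116), 537), 198), -1) = Pow(Add(Mul(-114, 537), 198), -1) = Pow(Add(-61218, 198), -1) = Pow(-61020, -1) = Rational(-1, 61020)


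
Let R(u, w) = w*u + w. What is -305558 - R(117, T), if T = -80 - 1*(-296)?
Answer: -331046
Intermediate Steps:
T = 216 (T = -80 + 296 = 216)
R(u, w) = w + u*w (R(u, w) = u*w + w = w + u*w)
-305558 - R(117, T) = -305558 - 216*(1 + 117) = -305558 - 216*118 = -305558 - 1*25488 = -305558 - 25488 = -331046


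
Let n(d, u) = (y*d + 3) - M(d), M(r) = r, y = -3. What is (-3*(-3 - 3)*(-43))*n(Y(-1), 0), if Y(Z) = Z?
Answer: -5418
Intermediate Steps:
n(d, u) = 3 - 4*d (n(d, u) = (-3*d + 3) - d = (3 - 3*d) - d = 3 - 4*d)
(-3*(-3 - 3)*(-43))*n(Y(-1), 0) = (-3*(-3 - 3)*(-43))*(3 - 4*(-1)) = (-3*(-6)*(-43))*(3 + 4) = (18*(-43))*7 = -774*7 = -5418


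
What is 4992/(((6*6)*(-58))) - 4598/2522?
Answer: -462301/109707 ≈ -4.2140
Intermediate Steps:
4992/(((6*6)*(-58))) - 4598/2522 = 4992/((36*(-58))) - 4598*1/2522 = 4992/(-2088) - 2299/1261 = 4992*(-1/2088) - 2299/1261 = -208/87 - 2299/1261 = -462301/109707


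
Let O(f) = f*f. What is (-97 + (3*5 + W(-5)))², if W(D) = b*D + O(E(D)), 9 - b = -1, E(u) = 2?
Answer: 16384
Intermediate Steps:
O(f) = f²
b = 10 (b = 9 - 1*(-1) = 9 + 1 = 10)
W(D) = 4 + 10*D (W(D) = 10*D + 2² = 10*D + 4 = 4 + 10*D)
(-97 + (3*5 + W(-5)))² = (-97 + (3*5 + (4 + 10*(-5))))² = (-97 + (15 + (4 - 50)))² = (-97 + (15 - 46))² = (-97 - 31)² = (-128)² = 16384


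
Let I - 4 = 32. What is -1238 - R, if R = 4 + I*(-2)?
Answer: -1170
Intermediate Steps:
I = 36 (I = 4 + 32 = 36)
R = -68 (R = 4 + 36*(-2) = 4 - 72 = -68)
-1238 - R = -1238 - 1*(-68) = -1238 + 68 = -1170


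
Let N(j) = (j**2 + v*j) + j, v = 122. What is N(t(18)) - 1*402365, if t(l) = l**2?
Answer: -257537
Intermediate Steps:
N(j) = j**2 + 123*j (N(j) = (j**2 + 122*j) + j = j**2 + 123*j)
N(t(18)) - 1*402365 = 18**2*(123 + 18**2) - 1*402365 = 324*(123 + 324) - 402365 = 324*447 - 402365 = 144828 - 402365 = -257537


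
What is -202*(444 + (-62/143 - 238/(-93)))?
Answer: -1198470848/13299 ≈ -90117.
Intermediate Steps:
-202*(444 + (-62/143 - 238/(-93))) = -202*(444 + (-62*1/143 - 238*(-1/93))) = -202*(444 + (-62/143 + 238/93)) = -202*(444 + 28268/13299) = -202*5933024/13299 = -1198470848/13299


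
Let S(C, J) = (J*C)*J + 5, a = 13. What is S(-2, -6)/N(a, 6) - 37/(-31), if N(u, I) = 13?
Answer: -1596/403 ≈ -3.9603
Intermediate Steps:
S(C, J) = 5 + C*J**2 (S(C, J) = (C*J)*J + 5 = C*J**2 + 5 = 5 + C*J**2)
S(-2, -6)/N(a, 6) - 37/(-31) = (5 - 2*(-6)**2)/13 - 37/(-31) = (5 - 2*36)*(1/13) - 37*(-1/31) = (5 - 72)*(1/13) + 37/31 = -67*1/13 + 37/31 = -67/13 + 37/31 = -1596/403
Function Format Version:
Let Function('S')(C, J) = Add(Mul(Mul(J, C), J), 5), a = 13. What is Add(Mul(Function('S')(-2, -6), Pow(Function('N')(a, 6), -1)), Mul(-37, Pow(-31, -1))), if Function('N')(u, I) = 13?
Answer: Rational(-1596, 403) ≈ -3.9603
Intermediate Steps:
Function('S')(C, J) = Add(5, Mul(C, Pow(J, 2))) (Function('S')(C, J) = Add(Mul(Mul(C, J), J), 5) = Add(Mul(C, Pow(J, 2)), 5) = Add(5, Mul(C, Pow(J, 2))))
Add(Mul(Function('S')(-2, -6), Pow(Function('N')(a, 6), -1)), Mul(-37, Pow(-31, -1))) = Add(Mul(Add(5, Mul(-2, Pow(-6, 2))), Pow(13, -1)), Mul(-37, Pow(-31, -1))) = Add(Mul(Add(5, Mul(-2, 36)), Rational(1, 13)), Mul(-37, Rational(-1, 31))) = Add(Mul(Add(5, -72), Rational(1, 13)), Rational(37, 31)) = Add(Mul(-67, Rational(1, 13)), Rational(37, 31)) = Add(Rational(-67, 13), Rational(37, 31)) = Rational(-1596, 403)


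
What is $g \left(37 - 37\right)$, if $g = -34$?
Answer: $0$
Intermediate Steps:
$g \left(37 - 37\right) = - 34 \left(37 - 37\right) = \left(-34\right) 0 = 0$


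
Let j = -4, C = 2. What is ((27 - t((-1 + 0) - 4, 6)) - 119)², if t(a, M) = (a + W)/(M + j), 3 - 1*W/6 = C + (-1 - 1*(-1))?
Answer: 34225/4 ≈ 8556.3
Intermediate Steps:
W = 6 (W = 18 - 6*(2 + (-1 - 1*(-1))) = 18 - 6*(2 + (-1 + 1)) = 18 - 6*(2 + 0) = 18 - 6*2 = 18 - 12 = 6)
t(a, M) = (6 + a)/(-4 + M) (t(a, M) = (a + 6)/(M - 4) = (6 + a)/(-4 + M))
((27 - t((-1 + 0) - 4, 6)) - 119)² = ((27 - (6 + ((-1 + 0) - 4))/(-4 + 6)) - 119)² = ((27 - (6 + (-1 - 4))/2) - 119)² = ((27 - (6 - 5)/2) - 119)² = ((27 - 1/2) - 119)² = ((27 - 1*½) - 119)² = ((27 - ½) - 119)² = (53/2 - 119)² = (-185/2)² = 34225/4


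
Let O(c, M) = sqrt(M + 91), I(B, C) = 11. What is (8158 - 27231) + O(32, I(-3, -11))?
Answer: -19073 + sqrt(102) ≈ -19063.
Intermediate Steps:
O(c, M) = sqrt(91 + M)
(8158 - 27231) + O(32, I(-3, -11)) = (8158 - 27231) + sqrt(91 + 11) = -19073 + sqrt(102)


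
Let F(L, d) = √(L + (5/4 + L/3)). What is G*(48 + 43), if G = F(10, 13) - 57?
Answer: -5187 + 455*√21/6 ≈ -4839.5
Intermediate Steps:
F(L, d) = √(5/4 + 4*L/3) (F(L, d) = √(L + (5*(¼) + L*(⅓))) = √(L + (5/4 + L/3)) = √(5/4 + 4*L/3))
G = -57 + 5*√21/6 (G = √(45 + 48*10)/6 - 57 = √(45 + 480)/6 - 57 = √525/6 - 57 = (5*√21)/6 - 57 = 5*√21/6 - 57 = -57 + 5*√21/6 ≈ -53.181)
G*(48 + 43) = (-57 + 5*√21/6)*(48 + 43) = (-57 + 5*√21/6)*91 = -5187 + 455*√21/6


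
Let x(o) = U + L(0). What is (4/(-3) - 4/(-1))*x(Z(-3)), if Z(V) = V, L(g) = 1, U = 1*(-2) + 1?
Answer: 0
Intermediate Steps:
U = -1 (U = -2 + 1 = -1)
x(o) = 0 (x(o) = -1 + 1 = 0)
(4/(-3) - 4/(-1))*x(Z(-3)) = (4/(-3) - 4/(-1))*0 = (4*(-⅓) - 4*(-1))*0 = (-4/3 + 4)*0 = (8/3)*0 = 0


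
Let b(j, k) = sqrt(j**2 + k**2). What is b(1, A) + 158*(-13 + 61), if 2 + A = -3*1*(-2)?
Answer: 7584 + sqrt(17) ≈ 7588.1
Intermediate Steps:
A = 4 (A = -2 - 3*1*(-2) = -2 - 3*(-2) = -2 + 6 = 4)
b(1, A) + 158*(-13 + 61) = sqrt(1**2 + 4**2) + 158*(-13 + 61) = sqrt(1 + 16) + 158*48 = sqrt(17) + 7584 = 7584 + sqrt(17)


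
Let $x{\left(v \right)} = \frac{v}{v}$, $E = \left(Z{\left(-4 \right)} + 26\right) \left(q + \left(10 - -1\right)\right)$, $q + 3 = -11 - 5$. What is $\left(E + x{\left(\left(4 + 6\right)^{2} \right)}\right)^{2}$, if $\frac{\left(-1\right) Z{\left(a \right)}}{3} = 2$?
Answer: $25281$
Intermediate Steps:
$q = -19$ ($q = -3 - 16 = -19$)
$Z{\left(a \right)} = -6$ ($Z{\left(a \right)} = \left(-3\right) 2 = -6$)
$E = -160$ ($E = \left(-6 + 26\right) \left(-19 + \left(10 - -1\right)\right) = 20 \left(-19 + \left(10 + 1\right)\right) = 20 \left(-19 + 11\right) = 20 \left(-8\right) = -160$)
$x{\left(v \right)} = 1$
$\left(E + x{\left(\left(4 + 6\right)^{2} \right)}\right)^{2} = \left(-160 + 1\right)^{2} = \left(-159\right)^{2} = 25281$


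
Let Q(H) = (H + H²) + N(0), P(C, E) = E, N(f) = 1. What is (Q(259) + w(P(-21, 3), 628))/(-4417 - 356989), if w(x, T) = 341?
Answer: -33841/180703 ≈ -0.18727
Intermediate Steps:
Q(H) = 1 + H + H² (Q(H) = (H + H²) + 1 = 1 + H + H²)
(Q(259) + w(P(-21, 3), 628))/(-4417 - 356989) = ((1 + 259 + 259²) + 341)/(-4417 - 356989) = ((1 + 259 + 67081) + 341)/(-361406) = (67341 + 341)*(-1/361406) = 67682*(-1/361406) = -33841/180703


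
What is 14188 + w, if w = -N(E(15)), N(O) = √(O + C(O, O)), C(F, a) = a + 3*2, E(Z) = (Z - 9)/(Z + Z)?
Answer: 14188 - 4*√10/5 ≈ 14185.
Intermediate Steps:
E(Z) = (-9 + Z)/(2*Z) (E(Z) = (-9 + Z)/((2*Z)) = (-9 + Z)*(1/(2*Z)) = (-9 + Z)/(2*Z))
C(F, a) = 6 + a (C(F, a) = a + 6 = 6 + a)
N(O) = √(6 + 2*O) (N(O) = √(O + (6 + O)) = √(6 + 2*O))
w = -4*√10/5 (w = -√(6 + 2*((½)*(-9 + 15)/15)) = -√(6 + 2*((½)*(1/15)*6)) = -√(6 + 2*(⅕)) = -√(6 + ⅖) = -√(32/5) = -4*√10/5 ≈ -2.5298)
14188 + w = 14188 - 4*√10/5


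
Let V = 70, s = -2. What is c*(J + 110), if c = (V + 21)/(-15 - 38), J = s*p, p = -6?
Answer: -11102/53 ≈ -209.47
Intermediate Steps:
J = 12 (J = -2*(-6) = 12)
c = -91/53 (c = (70 + 21)/(-15 - 38) = 91/(-53) = 91*(-1/53) = -91/53 ≈ -1.7170)
c*(J + 110) = -91*(12 + 110)/53 = -91/53*122 = -11102/53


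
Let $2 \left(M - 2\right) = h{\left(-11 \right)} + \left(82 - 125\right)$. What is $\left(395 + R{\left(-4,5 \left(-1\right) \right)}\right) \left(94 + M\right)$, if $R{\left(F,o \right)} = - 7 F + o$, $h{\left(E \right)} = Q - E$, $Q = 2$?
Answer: $33858$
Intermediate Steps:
$h{\left(E \right)} = 2 - E$
$M = -13$ ($M = 2 + \frac{\left(2 - -11\right) + \left(82 - 125\right)}{2} = 2 + \frac{\left(2 + 11\right) - 43}{2} = 2 + \frac{13 - 43}{2} = 2 + \frac{1}{2} \left(-30\right) = 2 - 15 = -13$)
$R{\left(F,o \right)} = o - 7 F$
$\left(395 + R{\left(-4,5 \left(-1\right) \right)}\right) \left(94 + M\right) = \left(395 + \left(5 \left(-1\right) - -28\right)\right) \left(94 - 13\right) = \left(395 + \left(-5 + 28\right)\right) 81 = \left(395 + 23\right) 81 = 418 \cdot 81 = 33858$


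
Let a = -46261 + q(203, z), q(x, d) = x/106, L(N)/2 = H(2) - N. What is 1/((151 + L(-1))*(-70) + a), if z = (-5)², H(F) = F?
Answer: -106/6068403 ≈ -1.7468e-5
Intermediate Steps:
z = 25
L(N) = 4 - 2*N (L(N) = 2*(2 - N) = 4 - 2*N)
q(x, d) = x/106 (q(x, d) = x*(1/106) = x/106)
a = -4903463/106 (a = -46261 + (1/106)*203 = -46261 + 203/106 = -4903463/106 ≈ -46259.)
1/((151 + L(-1))*(-70) + a) = 1/((151 + (4 - 2*(-1)))*(-70) - 4903463/106) = 1/((151 + (4 + 2))*(-70) - 4903463/106) = 1/((151 + 6)*(-70) - 4903463/106) = 1/(157*(-70) - 4903463/106) = 1/(-10990 - 4903463/106) = 1/(-6068403/106) = -106/6068403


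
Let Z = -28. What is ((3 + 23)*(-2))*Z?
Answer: 1456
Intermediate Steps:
((3 + 23)*(-2))*Z = ((3 + 23)*(-2))*(-28) = (26*(-2))*(-28) = -52*(-28) = 1456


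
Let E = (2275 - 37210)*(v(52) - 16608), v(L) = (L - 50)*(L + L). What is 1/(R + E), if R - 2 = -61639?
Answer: 1/572872363 ≈ 1.7456e-9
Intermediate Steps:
R = -61637 (R = 2 - 61639 = -61637)
v(L) = 2*L*(-50 + L) (v(L) = (-50 + L)*(2*L) = 2*L*(-50 + L))
E = 572934000 (E = (2275 - 37210)*(2*52*(-50 + 52) - 16608) = -34935*(2*52*2 - 16608) = -34935*(208 - 16608) = -34935*(-16400) = 572934000)
1/(R + E) = 1/(-61637 + 572934000) = 1/572872363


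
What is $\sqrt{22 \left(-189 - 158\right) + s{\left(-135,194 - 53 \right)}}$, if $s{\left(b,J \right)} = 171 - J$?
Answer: $2 i \sqrt{1901} \approx 87.201 i$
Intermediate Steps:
$\sqrt{22 \left(-189 - 158\right) + s{\left(-135,194 - 53 \right)}} = \sqrt{22 \left(-189 - 158\right) + \left(171 - \left(194 - 53\right)\right)} = \sqrt{22 \left(-347\right) + \left(171 - \left(194 - 53\right)\right)} = \sqrt{-7634 + \left(171 - 141\right)} = \sqrt{-7634 + 30} = \sqrt{-7604} = 2 i \sqrt{1901}$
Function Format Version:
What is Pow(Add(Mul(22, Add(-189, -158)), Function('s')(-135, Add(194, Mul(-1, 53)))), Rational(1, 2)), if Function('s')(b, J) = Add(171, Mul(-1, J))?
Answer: Mul(2, I, Pow(1901, Rational(1, 2))) ≈ Mul(87.201, I)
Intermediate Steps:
Pow(Add(Mul(22, Add(-189, -158)), Function('s')(-135, Add(194, Mul(-1, 53)))), Rational(1, 2)) = Pow(Add(Mul(22, Add(-189, -158)), Add(171, Mul(-1, Add(194, Mul(-1, 53))))), Rational(1, 2)) = Pow(Add(Mul(22, -347), Add(171, Mul(-1, Add(194, -53)))), Rational(1, 2)) = Pow(Add(-7634, Add(171, Mul(-1, 141))), Rational(1, 2)) = Pow(Add(-7634, Add(171, -141)), Rational(1, 2)) = Pow(Add(-7634, 30), Rational(1, 2)) = Pow(-7604, Rational(1, 2)) = Mul(2, I, Pow(1901, Rational(1, 2)))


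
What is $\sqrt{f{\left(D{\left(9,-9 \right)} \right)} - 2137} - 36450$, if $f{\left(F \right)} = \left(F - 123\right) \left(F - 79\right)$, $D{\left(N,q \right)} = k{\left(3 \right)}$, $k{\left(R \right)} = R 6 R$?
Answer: $-36450 + 2 i \sqrt{103} \approx -36450.0 + 20.298 i$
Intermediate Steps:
$k{\left(R \right)} = 6 R^{2}$ ($k{\left(R \right)} = 6 R R = 6 R^{2}$)
$D{\left(N,q \right)} = 54$ ($D{\left(N,q \right)} = 6 \cdot 3^{2} = 6 \cdot 9 = 54$)
$f{\left(F \right)} = \left(-123 + F\right) \left(-79 + F\right)$
$\sqrt{f{\left(D{\left(9,-9 \right)} \right)} - 2137} - 36450 = \sqrt{\left(9717 + 54^{2} - 10908\right) - 2137} - 36450 = \sqrt{\left(9717 + 2916 - 10908\right) - 2137} - 36450 = \sqrt{1725 - 2137} - 36450 = \sqrt{-412} - 36450 = 2 i \sqrt{103} - 36450 = -36450 + 2 i \sqrt{103}$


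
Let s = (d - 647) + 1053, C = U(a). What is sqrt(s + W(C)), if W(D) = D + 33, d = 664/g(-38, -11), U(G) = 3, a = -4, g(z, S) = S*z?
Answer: sqrt(19376390)/209 ≈ 21.062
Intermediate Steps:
C = 3
d = 332/209 (d = 664/((-11*(-38))) = 664/418 = 664*(1/418) = 332/209 ≈ 1.5885)
s = 85186/209 (s = (332/209 - 647) + 1053 = -134891/209 + 1053 = 85186/209 ≈ 407.59)
W(D) = 33 + D
sqrt(s + W(C)) = sqrt(85186/209 + (33 + 3)) = sqrt(85186/209 + 36) = sqrt(92710/209) = sqrt(19376390)/209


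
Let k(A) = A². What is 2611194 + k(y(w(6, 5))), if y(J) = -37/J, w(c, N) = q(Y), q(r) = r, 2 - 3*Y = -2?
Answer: 41791425/16 ≈ 2.6120e+6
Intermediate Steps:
Y = 4/3 (Y = ⅔ - ⅓*(-2) = ⅔ + ⅔ = 4/3 ≈ 1.3333)
w(c, N) = 4/3
2611194 + k(y(w(6, 5))) = 2611194 + (-37/4/3)² = 2611194 + (-37*¾)² = 2611194 + (-111/4)² = 2611194 + 12321/16 = 41791425/16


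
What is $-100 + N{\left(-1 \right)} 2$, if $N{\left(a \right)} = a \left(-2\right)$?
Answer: $-96$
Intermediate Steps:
$N{\left(a \right)} = - 2 a$
$-100 + N{\left(-1 \right)} 2 = -100 + \left(-2\right) \left(-1\right) 2 = -100 + 2 \cdot 2 = -100 + 4 = -96$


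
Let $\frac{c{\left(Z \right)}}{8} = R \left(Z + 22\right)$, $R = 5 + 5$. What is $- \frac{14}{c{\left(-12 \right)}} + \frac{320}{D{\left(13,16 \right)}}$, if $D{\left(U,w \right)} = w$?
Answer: $\frac{7993}{400} \approx 19.982$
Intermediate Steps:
$R = 10$
$c{\left(Z \right)} = 1760 + 80 Z$ ($c{\left(Z \right)} = 8 \cdot 10 \left(Z + 22\right) = 8 \cdot 10 \left(22 + Z\right) = 8 \left(220 + 10 Z\right) = 1760 + 80 Z$)
$- \frac{14}{c{\left(-12 \right)}} + \frac{320}{D{\left(13,16 \right)}} = - \frac{14}{1760 + 80 \left(-12\right)} + \frac{320}{16} = - \frac{14}{1760 - 960} + 320 \cdot \frac{1}{16} = - \frac{14}{800} + 20 = \left(-14\right) \frac{1}{800} + 20 = - \frac{7}{400} + 20 = \frac{7993}{400}$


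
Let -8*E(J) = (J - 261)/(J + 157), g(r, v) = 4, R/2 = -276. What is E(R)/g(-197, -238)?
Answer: -813/12640 ≈ -0.064320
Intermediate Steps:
R = -552 (R = 2*(-276) = -552)
E(J) = -(-261 + J)/(8*(157 + J)) (E(J) = -(J - 261)/(8*(J + 157)) = -(-261 + J)/(8*(157 + J)))
E(R)/g(-197, -238) = ((261 - 1*(-552))/(8*(157 - 552)))/4 = ((1/8)*(261 + 552)/(-395))*(1/4) = ((1/8)*(-1/395)*813)*(1/4) = -813/3160*1/4 = -813/12640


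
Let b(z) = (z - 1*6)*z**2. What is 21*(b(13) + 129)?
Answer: 27552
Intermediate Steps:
b(z) = z**2*(-6 + z) (b(z) = (z - 6)*z**2 = (-6 + z)*z**2 = z**2*(-6 + z))
21*(b(13) + 129) = 21*(13**2*(-6 + 13) + 129) = 21*(169*7 + 129) = 21*(1183 + 129) = 21*1312 = 27552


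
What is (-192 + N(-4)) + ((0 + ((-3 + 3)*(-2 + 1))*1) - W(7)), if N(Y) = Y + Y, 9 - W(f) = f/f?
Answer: -208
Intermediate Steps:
W(f) = 8 (W(f) = 9 - f/f = 9 - 1*1 = 9 - 1 = 8)
N(Y) = 2*Y
(-192 + N(-4)) + ((0 + ((-3 + 3)*(-2 + 1))*1) - W(7)) = (-192 + 2*(-4)) + ((0 + ((-3 + 3)*(-2 + 1))*1) - 1*8) = (-192 - 8) + ((0 + (0*(-1))*1) - 8) = -200 + ((0 + 0*1) - 8) = -200 + ((0 + 0) - 8) = -200 + (0 - 8) = -200 - 8 = -208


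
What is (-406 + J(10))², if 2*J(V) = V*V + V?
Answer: 123201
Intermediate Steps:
J(V) = V/2 + V²/2 (J(V) = (V*V + V)/2 = (V² + V)/2 = (V + V²)/2 = V/2 + V²/2)
(-406 + J(10))² = (-406 + (½)*10*(1 + 10))² = (-406 + (½)*10*11)² = (-406 + 55)² = (-351)² = 123201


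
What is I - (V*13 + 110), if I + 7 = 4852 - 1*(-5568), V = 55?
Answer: 9588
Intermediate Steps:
I = 10413 (I = -7 + (4852 - 1*(-5568)) = -7 + (4852 + 5568) = -7 + 10420 = 10413)
I - (V*13 + 110) = 10413 - (55*13 + 110) = 10413 - (715 + 110) = 10413 - 1*825 = 10413 - 825 = 9588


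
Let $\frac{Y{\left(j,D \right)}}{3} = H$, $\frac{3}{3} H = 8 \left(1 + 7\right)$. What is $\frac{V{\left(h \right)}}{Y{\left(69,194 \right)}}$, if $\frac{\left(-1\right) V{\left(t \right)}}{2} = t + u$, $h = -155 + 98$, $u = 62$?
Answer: $- \frac{5}{96} \approx -0.052083$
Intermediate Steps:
$h = -57$
$H = 64$ ($H = 8 \left(1 + 7\right) = 8 \cdot 8 = 64$)
$Y{\left(j,D \right)} = 192$ ($Y{\left(j,D \right)} = 3 \cdot 64 = 192$)
$V{\left(t \right)} = -124 - 2 t$ ($V{\left(t \right)} = - 2 \left(t + 62\right) = - 2 \left(62 + t\right) = -124 - 2 t$)
$\frac{V{\left(h \right)}}{Y{\left(69,194 \right)}} = \frac{-124 - -114}{192} = \left(-124 + 114\right) \frac{1}{192} = \left(-10\right) \frac{1}{192} = - \frac{5}{96}$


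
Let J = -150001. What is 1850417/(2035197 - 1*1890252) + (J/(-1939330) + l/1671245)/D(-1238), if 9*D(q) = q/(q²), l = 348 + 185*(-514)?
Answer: -2042585003468763574/9395611935842565 ≈ -217.40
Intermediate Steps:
l = -94742 (l = 348 - 95090 = -94742)
D(q) = 1/(9*q) (D(q) = (q/(q²))/9 = (q/q²)/9 = 1/(9*q))
1850417/(2035197 - 1*1890252) + (J/(-1939330) + l/1671245)/D(-1238) = 1850417/(2035197 - 1*1890252) + (-150001/(-1939330) - 94742/1671245)/(((⅑)/(-1238))) = 1850417/(2035197 - 1890252) + (-150001*(-1/1939330) - 94742*1/1671245)/(((⅑)*(-1/1238))) = 1850417/144945 + (150001/1939330 - 94742/1671245)/(-1/11142) = 1850417*(1/144945) + (13390483677/648219113170)*(-11142) = 1850417/144945 - 74598384564567/324109556585 = -2042585003468763574/9395611935842565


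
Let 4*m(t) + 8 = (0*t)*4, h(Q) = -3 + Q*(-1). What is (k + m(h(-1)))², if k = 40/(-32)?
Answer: 169/16 ≈ 10.563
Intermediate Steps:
k = -5/4 (k = 40*(-1/32) = -5/4 ≈ -1.2500)
h(Q) = -3 - Q
m(t) = -2 (m(t) = -2 + ((0*t)*4)/4 = -2 + (0*4)/4 = -2 + (¼)*0 = -2 + 0 = -2)
(k + m(h(-1)))² = (-5/4 - 2)² = (-13/4)² = 169/16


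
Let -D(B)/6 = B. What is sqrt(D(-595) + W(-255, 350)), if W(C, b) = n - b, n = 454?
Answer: sqrt(3674) ≈ 60.614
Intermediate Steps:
W(C, b) = 454 - b
D(B) = -6*B
sqrt(D(-595) + W(-255, 350)) = sqrt(-6*(-595) + (454 - 1*350)) = sqrt(3570 + (454 - 350)) = sqrt(3570 + 104) = sqrt(3674)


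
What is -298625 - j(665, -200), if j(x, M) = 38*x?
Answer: -323895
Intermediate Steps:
-298625 - j(665, -200) = -298625 - 38*665 = -298625 - 1*25270 = -298625 - 25270 = -323895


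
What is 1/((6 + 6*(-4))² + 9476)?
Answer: 1/9800 ≈ 0.00010204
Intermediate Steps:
1/((6 + 6*(-4))² + 9476) = 1/((6 - 24)² + 9476) = 1/((-18)² + 9476) = 1/(324 + 9476) = 1/9800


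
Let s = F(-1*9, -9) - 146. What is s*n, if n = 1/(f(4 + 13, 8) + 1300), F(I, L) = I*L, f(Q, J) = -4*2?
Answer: -65/1292 ≈ -0.050310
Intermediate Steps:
f(Q, J) = -8
n = 1/1292 (n = 1/(-8 + 1300) = 1/1292 ≈ 0.00077399)
s = -65 (s = -1*9*(-9) - 146 = -9*(-9) - 146 = 81 - 146 = -65)
s*n = -65*1/1292 = -65/1292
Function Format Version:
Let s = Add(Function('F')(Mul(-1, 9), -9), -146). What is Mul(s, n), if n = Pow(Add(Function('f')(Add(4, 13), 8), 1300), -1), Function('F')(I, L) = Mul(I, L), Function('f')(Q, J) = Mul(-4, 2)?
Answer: Rational(-65, 1292) ≈ -0.050310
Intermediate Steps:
Function('f')(Q, J) = -8
n = Rational(1, 1292) (n = Pow(Add(-8, 1300), -1) = Pow(1292, -1) = Rational(1, 1292) ≈ 0.00077399)
s = -65 (s = Add(Mul(Mul(-1, 9), -9), -146) = Add(Mul(-9, -9), -146) = Add(81, -146) = -65)
Mul(s, n) = Mul(-65, Rational(1, 1292)) = Rational(-65, 1292)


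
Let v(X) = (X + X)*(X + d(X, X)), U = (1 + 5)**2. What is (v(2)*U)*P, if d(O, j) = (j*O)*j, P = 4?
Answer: 5760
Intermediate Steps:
U = 36 (U = 6**2 = 36)
d(O, j) = O*j**2 (d(O, j) = (O*j)*j = O*j**2)
v(X) = 2*X*(X + X**3) (v(X) = (X + X)*(X + X*X**2) = (2*X)*(X + X**3) = 2*X*(X + X**3))
(v(2)*U)*P = ((2*2**2*(1 + 2**2))*36)*4 = ((2*4*(1 + 4))*36)*4 = ((2*4*5)*36)*4 = (40*36)*4 = 1440*4 = 5760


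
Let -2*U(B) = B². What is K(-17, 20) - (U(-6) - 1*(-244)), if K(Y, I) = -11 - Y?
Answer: -220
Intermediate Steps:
U(B) = -B²/2
K(-17, 20) - (U(-6) - 1*(-244)) = (-11 - 1*(-17)) - (-½*(-6)² - 1*(-244)) = (-11 + 17) - (-½*36 + 244) = 6 - (-18 + 244) = 6 - 1*226 = 6 - 226 = -220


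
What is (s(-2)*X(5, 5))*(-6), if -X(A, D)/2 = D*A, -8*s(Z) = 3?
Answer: -225/2 ≈ -112.50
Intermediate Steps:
s(Z) = -3/8 (s(Z) = -1/8*3 = -3/8)
X(A, D) = -2*A*D (X(A, D) = -2*D*A = -2*A*D)
(s(-2)*X(5, 5))*(-6) = -(-3)*5*5/4*(-6) = -3/8*(-50)*(-6) = (75/4)*(-6) = -225/2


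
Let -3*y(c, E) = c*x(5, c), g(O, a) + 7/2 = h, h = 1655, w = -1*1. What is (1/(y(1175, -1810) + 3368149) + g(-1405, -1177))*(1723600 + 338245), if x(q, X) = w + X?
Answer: 59419620536923965/17449994 ≈ 3.4051e+9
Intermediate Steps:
w = -1
x(q, X) = -1 + X
g(O, a) = 3303/2 (g(O, a) = -7/2 + 1655 = 3303/2)
y(c, E) = -c*(-1 + c)/3
(1/(y(1175, -1810) + 3368149) + g(-1405, -1177))*(1723600 + 338245) = (1/((⅓)*1175*(1 - 1*1175) + 3368149) + 3303/2)*(1723600 + 338245) = (1/((⅓)*1175*(1 - 1175) + 3368149) + 3303/2)*2061845 = (1/((⅓)*1175*(-1174) + 3368149) + 3303/2)*2061845 = (1/(-1379450/3 + 3368149) + 3303/2)*2061845 = (1/(8724997/3) + 3303/2)*2061845 = (3/8724997 + 3303/2)*2061845 = (28818665097/17449994)*2061845 = 59419620536923965/17449994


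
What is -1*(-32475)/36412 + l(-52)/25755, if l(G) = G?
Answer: 834500201/937791060 ≈ 0.88986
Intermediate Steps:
-1*(-32475)/36412 + l(-52)/25755 = -1*(-32475)/36412 - 52/25755 = 32475*(1/36412) - 52*1/25755 = 32475/36412 - 52/25755 = 834500201/937791060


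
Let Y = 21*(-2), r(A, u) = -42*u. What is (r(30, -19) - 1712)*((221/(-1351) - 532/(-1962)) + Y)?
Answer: 50746502018/1325331 ≈ 38290.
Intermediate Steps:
Y = -42
(r(30, -19) - 1712)*((221/(-1351) - 532/(-1962)) + Y) = (-42*(-19) - 1712)*((221/(-1351) - 532/(-1962)) - 42) = (798 - 1712)*((221*(-1/1351) - 532*(-1/1962)) - 42) = -914*((-221/1351 + 266/981) - 42) = -914*(142565/1325331 - 42) = -914*(-55521337/1325331) = 50746502018/1325331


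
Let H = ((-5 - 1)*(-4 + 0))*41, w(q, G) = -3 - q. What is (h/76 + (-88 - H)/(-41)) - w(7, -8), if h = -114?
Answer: 2841/82 ≈ 34.646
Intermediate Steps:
H = 984 (H = -6*(-4)*41 = 24*41 = 984)
(h/76 + (-88 - H)/(-41)) - w(7, -8) = (-114/76 + (-88 - 1*984)/(-41)) - (-3 - 1*7) = (-114*1/76 + (-88 - 984)*(-1/41)) - (-3 - 7) = (-3/2 - 1072*(-1/41)) - 1*(-10) = (-3/2 + 1072/41) + 10 = 2021/82 + 10 = 2841/82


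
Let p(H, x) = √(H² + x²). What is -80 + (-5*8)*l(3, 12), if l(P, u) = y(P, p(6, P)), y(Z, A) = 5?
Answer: -280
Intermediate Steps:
l(P, u) = 5
-80 + (-5*8)*l(3, 12) = -80 - 5*8*5 = -80 - 40*5 = -80 - 200 = -280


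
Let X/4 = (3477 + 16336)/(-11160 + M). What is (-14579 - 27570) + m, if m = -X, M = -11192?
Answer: -235508799/5588 ≈ -42145.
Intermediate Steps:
X = -19813/5588 (X = 4*((3477 + 16336)/(-11160 - 11192)) = 4*(19813/(-22352)) = 4*(19813*(-1/22352)) = 4*(-19813/22352) = -19813/5588 ≈ -3.5456)
m = 19813/5588 (m = -1*(-19813/5588) = 19813/5588 ≈ 3.5456)
(-14579 - 27570) + m = (-14579 - 27570) + 19813/5588 = -42149 + 19813/5588 = -235508799/5588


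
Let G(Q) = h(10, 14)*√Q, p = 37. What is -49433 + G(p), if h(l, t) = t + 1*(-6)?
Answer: -49433 + 8*√37 ≈ -49384.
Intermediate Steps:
h(l, t) = -6 + t (h(l, t) = t - 6 = -6 + t)
G(Q) = 8*√Q (G(Q) = (-6 + 14)*√Q = 8*√Q)
-49433 + G(p) = -49433 + 8*√37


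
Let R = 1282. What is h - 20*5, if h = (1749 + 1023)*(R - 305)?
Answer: 2708144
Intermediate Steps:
h = 2708244 (h = (1749 + 1023)*(1282 - 305) = 2772*977 = 2708244)
h - 20*5 = 2708244 - 20*5 = 2708244 - 1*100 = 2708244 - 100 = 2708144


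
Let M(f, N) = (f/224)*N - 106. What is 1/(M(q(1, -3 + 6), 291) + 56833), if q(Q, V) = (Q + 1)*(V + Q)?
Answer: 28/1588647 ≈ 1.7625e-5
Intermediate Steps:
q(Q, V) = (1 + Q)*(Q + V)
M(f, N) = -106 + N*f/224 (M(f, N) = (f*(1/224))*N - 106 = (f/224)*N - 106 = N*f/224 - 106 = -106 + N*f/224)
1/(M(q(1, -3 + 6), 291) + 56833) = 1/((-106 + (1/224)*291*(1 + (-3 + 6) + 1² + 1*(-3 + 6))) + 56833) = 1/((-106 + (1/224)*291*(1 + 3 + 1 + 1*3)) + 56833) = 1/((-106 + (1/224)*291*(1 + 3 + 1 + 3)) + 56833) = 1/((-106 + (1/224)*291*8) + 56833) = 1/((-106 + 291/28) + 56833) = 1/(-2677/28 + 56833) = 1/(1588647/28) = 28/1588647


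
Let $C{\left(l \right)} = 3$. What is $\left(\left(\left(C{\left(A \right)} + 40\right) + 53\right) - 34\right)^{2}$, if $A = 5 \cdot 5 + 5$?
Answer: $3844$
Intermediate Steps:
$A = 30$ ($A = 25 + 5 = 30$)
$\left(\left(\left(C{\left(A \right)} + 40\right) + 53\right) - 34\right)^{2} = \left(\left(\left(3 + 40\right) + 53\right) - 34\right)^{2} = \left(\left(43 + 53\right) - 34\right)^{2} = \left(96 - 34\right)^{2} = 62^{2} = 3844$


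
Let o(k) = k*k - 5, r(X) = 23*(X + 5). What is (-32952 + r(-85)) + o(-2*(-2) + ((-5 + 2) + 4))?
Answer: -34772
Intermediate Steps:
r(X) = 115 + 23*X (r(X) = 23*(5 + X) = 115 + 23*X)
o(k) = -5 + k² (o(k) = k² - 5 = -5 + k²)
(-32952 + r(-85)) + o(-2*(-2) + ((-5 + 2) + 4)) = (-32952 + (115 + 23*(-85))) + (-5 + (-2*(-2) + ((-5 + 2) + 4))²) = (-32952 + (115 - 1955)) + (-5 + (4 + (-3 + 4))²) = (-32952 - 1840) + (-5 + (4 + 1)²) = -34792 + (-5 + 5²) = -34792 + (-5 + 25) = -34792 + 20 = -34772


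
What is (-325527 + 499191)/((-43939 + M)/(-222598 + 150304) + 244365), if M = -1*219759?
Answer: 196169769/276037297 ≈ 0.71066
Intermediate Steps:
M = -219759
(-325527 + 499191)/((-43939 + M)/(-222598 + 150304) + 244365) = (-325527 + 499191)/((-43939 - 219759)/(-222598 + 150304) + 244365) = 173664/(-263698/(-72294) + 244365) = 173664/(-263698*(-1/72294) + 244365) = 173664/(131849/36147 + 244365) = 173664/(8833193504/36147) = 173664*(36147/8833193504) = 196169769/276037297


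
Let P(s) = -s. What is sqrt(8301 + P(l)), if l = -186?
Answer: 3*sqrt(943) ≈ 92.125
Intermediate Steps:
sqrt(8301 + P(l)) = sqrt(8301 - 1*(-186)) = sqrt(8301 + 186) = sqrt(8487) = 3*sqrt(943)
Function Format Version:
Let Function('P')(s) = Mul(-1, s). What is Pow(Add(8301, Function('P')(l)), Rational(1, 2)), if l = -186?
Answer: Mul(3, Pow(943, Rational(1, 2))) ≈ 92.125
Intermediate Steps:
Pow(Add(8301, Function('P')(l)), Rational(1, 2)) = Pow(Add(8301, Mul(-1, -186)), Rational(1, 2)) = Pow(Add(8301, 186), Rational(1, 2)) = Pow(8487, Rational(1, 2)) = Mul(3, Pow(943, Rational(1, 2)))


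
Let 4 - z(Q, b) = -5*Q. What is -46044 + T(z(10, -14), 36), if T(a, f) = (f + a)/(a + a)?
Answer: -276259/6 ≈ -46043.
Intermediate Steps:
z(Q, b) = 4 + 5*Q (z(Q, b) = 4 - (-5)*Q = 4 + 5*Q)
T(a, f) = (a + f)/(2*a) (T(a, f) = (a + f)/((2*a)) = (a + f)*(1/(2*a)) = (a + f)/(2*a))
-46044 + T(z(10, -14), 36) = -46044 + ((4 + 5*10) + 36)/(2*(4 + 5*10)) = -46044 + ((4 + 50) + 36)/(2*(4 + 50)) = -46044 + (1/2)*(54 + 36)/54 = -46044 + (1/2)*(1/54)*90 = -46044 + 5/6 = -276259/6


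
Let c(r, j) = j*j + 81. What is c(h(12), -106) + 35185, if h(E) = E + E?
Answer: 46502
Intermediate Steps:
h(E) = 2*E
c(r, j) = 81 + j² (c(r, j) = j² + 81 = 81 + j²)
c(h(12), -106) + 35185 = (81 + (-106)²) + 35185 = (81 + 11236) + 35185 = 11317 + 35185 = 46502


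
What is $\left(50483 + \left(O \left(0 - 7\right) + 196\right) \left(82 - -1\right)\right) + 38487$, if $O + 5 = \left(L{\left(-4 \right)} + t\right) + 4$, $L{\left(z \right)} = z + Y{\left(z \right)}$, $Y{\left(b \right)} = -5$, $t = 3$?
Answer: $109305$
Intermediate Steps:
$L{\left(z \right)} = -5 + z$ ($L{\left(z \right)} = z - 5 = -5 + z$)
$O = -7$ ($O = -5 + \left(\left(\left(-5 - 4\right) + 3\right) + 4\right) = -5 + \left(\left(-9 + 3\right) + 4\right) = -5 + \left(-6 + 4\right) = -5 - 2 = -7$)
$\left(50483 + \left(O \left(0 - 7\right) + 196\right) \left(82 - -1\right)\right) + 38487 = \left(50483 + \left(- 7 \left(0 - 7\right) + 196\right) \left(82 - -1\right)\right) + 38487 = \left(50483 + \left(\left(-7\right) \left(-7\right) + 196\right) \left(82 + 1\right)\right) + 38487 = \left(50483 + \left(49 + 196\right) 83\right) + 38487 = \left(50483 + 245 \cdot 83\right) + 38487 = \left(50483 + 20335\right) + 38487 = 70818 + 38487 = 109305$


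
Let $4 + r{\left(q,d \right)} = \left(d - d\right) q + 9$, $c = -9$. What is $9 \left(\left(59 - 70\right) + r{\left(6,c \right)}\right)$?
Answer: $-54$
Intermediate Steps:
$r{\left(q,d \right)} = 5$ ($r{\left(q,d \right)} = -4 + \left(\left(d - d\right) q + 9\right) = -4 + \left(0 q + 9\right) = -4 + \left(0 + 9\right) = -4 + 9 = 5$)
$9 \left(\left(59 - 70\right) + r{\left(6,c \right)}\right) = 9 \left(\left(59 - 70\right) + 5\right) = 9 \left(-11 + 5\right) = 9 \left(-6\right) = -54$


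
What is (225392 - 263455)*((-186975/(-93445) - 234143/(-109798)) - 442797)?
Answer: 2660362220546742847/157847294 ≈ 1.6854e+10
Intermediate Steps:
(225392 - 263455)*((-186975/(-93445) - 234143/(-109798)) - 442797) = -38063*((-186975*(-1/93445) - 234143*(-1/109798)) - 442797) = -38063*((37395/18689 + 18011/8446) - 442797) = -38063*(652445749/157847294 - 442797) = -38063*(-69893655795569/157847294) = 2660362220546742847/157847294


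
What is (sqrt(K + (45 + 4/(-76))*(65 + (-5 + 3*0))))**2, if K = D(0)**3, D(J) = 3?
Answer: 51753/19 ≈ 2723.8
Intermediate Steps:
K = 27 (K = 3**3 = 27)
(sqrt(K + (45 + 4/(-76))*(65 + (-5 + 3*0))))**2 = (sqrt(27 + (45 + 4/(-76))*(65 + (-5 + 3*0))))**2 = (sqrt(27 + (45 + 4*(-1/76))*(65 + (-5 + 0))))**2 = (sqrt(27 + (45 - 1/19)*(65 - 5)))**2 = (sqrt(27 + (854/19)*60))**2 = (sqrt(27 + 51240/19))**2 = (sqrt(51753/19))**2 = (sqrt(983307)/19)**2 = 51753/19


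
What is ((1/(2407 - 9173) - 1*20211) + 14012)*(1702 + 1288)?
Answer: -62703940325/3383 ≈ -1.8535e+7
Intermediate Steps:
((1/(2407 - 9173) - 1*20211) + 14012)*(1702 + 1288) = ((1/(-6766) - 20211) + 14012)*2990 = ((-1/6766 - 20211) + 14012)*2990 = (-136747627/6766 + 14012)*2990 = -41942435/6766*2990 = -62703940325/3383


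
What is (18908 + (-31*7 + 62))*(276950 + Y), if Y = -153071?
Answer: 2323102887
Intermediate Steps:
(18908 + (-31*7 + 62))*(276950 + Y) = (18908 + (-31*7 + 62))*(276950 - 153071) = (18908 + (-217 + 62))*123879 = (18908 - 155)*123879 = 18753*123879 = 2323102887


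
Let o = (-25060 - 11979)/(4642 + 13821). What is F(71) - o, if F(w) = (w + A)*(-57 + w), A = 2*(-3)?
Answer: 16838369/18463 ≈ 912.01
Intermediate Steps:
A = -6
F(w) = (-57 + w)*(-6 + w) (F(w) = (w - 6)*(-57 + w) = (-6 + w)*(-57 + w) = (-57 + w)*(-6 + w))
o = -37039/18463 ≈ -2.0061
F(71) - o = (342 + 71² - 63*71) - 1*(-37039/18463) = (342 + 5041 - 4473) + 37039/18463 = 910 + 37039/18463 = 16838369/18463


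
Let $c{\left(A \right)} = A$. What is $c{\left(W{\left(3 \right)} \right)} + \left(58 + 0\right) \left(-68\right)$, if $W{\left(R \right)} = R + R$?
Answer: $-3938$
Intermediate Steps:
$W{\left(R \right)} = 2 R$
$c{\left(W{\left(3 \right)} \right)} + \left(58 + 0\right) \left(-68\right) = 2 \cdot 3 + \left(58 + 0\right) \left(-68\right) = 6 + 58 \left(-68\right) = 6 - 3944 = -3938$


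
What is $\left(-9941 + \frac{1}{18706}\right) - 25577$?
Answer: $- \frac{664399707}{18706} \approx -35518.0$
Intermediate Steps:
$\left(-9941 + \frac{1}{18706}\right) - 25577 = - \frac{185956345}{18706} - 25577 = - \frac{664399707}{18706}$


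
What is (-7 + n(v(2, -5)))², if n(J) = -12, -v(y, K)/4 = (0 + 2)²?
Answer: 361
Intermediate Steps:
v(y, K) = -16 (v(y, K) = -4*(0 + 2)² = -4*2² = -4*4 = -16)
(-7 + n(v(2, -5)))² = (-7 - 12)² = (-19)² = 361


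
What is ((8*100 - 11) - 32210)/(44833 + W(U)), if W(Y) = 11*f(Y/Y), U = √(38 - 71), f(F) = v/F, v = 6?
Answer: -31421/44899 ≈ -0.69981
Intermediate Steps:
f(F) = 6/F
U = I*√33 (U = √(-33) = I*√33 ≈ 5.7446*I)
W(Y) = 66 (W(Y) = 11*(6/((Y/Y))) = 11*(6/1) = 11*(6*1) = 11*6 = 66)
((8*100 - 11) - 32210)/(44833 + W(U)) = ((8*100 - 11) - 32210)/(44833 + 66) = ((800 - 11) - 32210)/44899 = (789 - 32210)*(1/44899) = -31421*1/44899 = -31421/44899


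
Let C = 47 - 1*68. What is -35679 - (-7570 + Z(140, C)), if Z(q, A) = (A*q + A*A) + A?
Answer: -25589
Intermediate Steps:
C = -21 (C = 47 - 68 = -21)
Z(q, A) = A + A**2 + A*q (Z(q, A) = (A*q + A**2) + A = (A**2 + A*q) + A = A + A**2 + A*q)
-35679 - (-7570 + Z(140, C)) = -35679 - (-7570 - 21*(1 - 21 + 140)) = -35679 - (-7570 - 21*120) = -35679 - (-7570 - 2520) = -35679 - 1*(-10090) = -35679 + 10090 = -25589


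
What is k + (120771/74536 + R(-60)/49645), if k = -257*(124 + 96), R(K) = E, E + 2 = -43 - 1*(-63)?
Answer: -29887315821551/528619960 ≈ -56538.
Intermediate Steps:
E = 18 (E = -2 + (-43 - 1*(-63)) = -2 + (-43 + 63) = -2 + 20 = 18)
R(K) = 18
k = -56540 (k = -257*220 = -56540)
k + (120771/74536 + R(-60)/49645) = -56540 + (120771/74536 + 18/49645) = -56540 + (120771*(1/74536) + 18*(1/49645)) = -56540 + (17253/10648 + 18/49645) = -56540 + 856716849/528619960 = -29887315821551/528619960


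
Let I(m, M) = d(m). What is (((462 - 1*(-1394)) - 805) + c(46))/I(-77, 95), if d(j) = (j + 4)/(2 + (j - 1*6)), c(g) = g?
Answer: 88857/73 ≈ 1217.2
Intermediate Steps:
d(j) = (4 + j)/(-4 + j) (d(j) = (4 + j)/(2 + (j - 6)) = (4 + j)/(2 + (-6 + j)) = (4 + j)/(-4 + j))
I(m, M) = (4 + m)/(-4 + m)
(((462 - 1*(-1394)) - 805) + c(46))/I(-77, 95) = (((462 - 1*(-1394)) - 805) + 46)/(((4 - 77)/(-4 - 77))) = (((462 + 1394) - 805) + 46)/((-73/(-81))) = ((1856 - 805) + 46)/((-1/81*(-73))) = (1051 + 46)/(73/81) = 1097*(81/73) = 88857/73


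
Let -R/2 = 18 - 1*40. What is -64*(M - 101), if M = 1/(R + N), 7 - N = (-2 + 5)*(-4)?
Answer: 407168/63 ≈ 6463.0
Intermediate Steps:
R = 44 (R = -2*(18 - 1*40) = -2*(18 - 40) = -2*(-22) = 44)
N = 19 (N = 7 - (-2 + 5)*(-4) = 7 - 3*(-4) = 7 - 1*(-12) = 7 + 12 = 19)
M = 1/63 (M = 1/(44 + 19) = 1/63 ≈ 0.015873)
-64*(M - 101) = -64*(1/63 - 101) = -64*(-6362/63) = 407168/63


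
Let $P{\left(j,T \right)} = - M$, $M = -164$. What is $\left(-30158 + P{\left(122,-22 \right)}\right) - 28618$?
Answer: $-58612$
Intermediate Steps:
$P{\left(j,T \right)} = 164$ ($P{\left(j,T \right)} = \left(-1\right) \left(-164\right) = 164$)
$\left(-30158 + P{\left(122,-22 \right)}\right) - 28618 = \left(-30158 + 164\right) - 28618 = -29994 - 28618 = -58612$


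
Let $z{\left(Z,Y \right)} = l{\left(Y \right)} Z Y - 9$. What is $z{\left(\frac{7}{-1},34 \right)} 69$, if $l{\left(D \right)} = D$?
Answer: $-558969$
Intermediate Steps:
$z{\left(Z,Y \right)} = -9 + Z Y^{2}$ ($z{\left(Z,Y \right)} = Y Z Y - 9 = Z Y^{2} - 9 = -9 + Z Y^{2}$)
$z{\left(\frac{7}{-1},34 \right)} 69 = \left(-9 + \frac{7}{-1} \cdot 34^{2}\right) 69 = \left(-9 + 7 \left(-1\right) 1156\right) 69 = \left(-9 - 8092\right) 69 = \left(-8101\right) 69 = -558969$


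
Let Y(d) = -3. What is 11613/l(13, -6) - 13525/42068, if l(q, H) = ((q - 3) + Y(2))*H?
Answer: -11645327/42068 ≈ -276.82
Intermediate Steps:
l(q, H) = H*(-6 + q) (l(q, H) = ((q - 3) - 3)*H = ((-3 + q) - 3)*H = (-6 + q)*H = H*(-6 + q))
11613/l(13, -6) - 13525/42068 = 11613/((-6*(-6 + 13))) - 13525/42068 = 11613/((-6*7)) - 13525*1/42068 = 11613/(-42) - 13525/42068 = 11613*(-1/42) - 13525/42068 = -553/2 - 13525/42068 = -11645327/42068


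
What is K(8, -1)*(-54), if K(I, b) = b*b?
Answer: -54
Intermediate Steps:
K(I, b) = b²
K(8, -1)*(-54) = (-1)²*(-54) = 1*(-54) = -54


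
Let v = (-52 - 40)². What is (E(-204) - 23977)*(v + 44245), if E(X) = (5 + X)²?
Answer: 823525416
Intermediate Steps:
v = 8464 (v = (-92)² = 8464)
(E(-204) - 23977)*(v + 44245) = ((5 - 204)² - 23977)*(8464 + 44245) = ((-199)² - 23977)*52709 = (39601 - 23977)*52709 = 15624*52709 = 823525416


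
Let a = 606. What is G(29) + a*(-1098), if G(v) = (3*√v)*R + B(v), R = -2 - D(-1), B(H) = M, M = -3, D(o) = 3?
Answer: -665391 - 15*√29 ≈ -6.6547e+5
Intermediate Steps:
B(H) = -3
R = -5 (R = -2 - 1*3 = -2 - 3 = -5)
G(v) = -3 - 15*√v (G(v) = (3*√v)*(-5) - 3 = -15*√v - 3 = -3 - 15*√v)
G(29) + a*(-1098) = (-3 - 15*√29) + 606*(-1098) = (-3 - 15*√29) - 665388 = -665391 - 15*√29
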